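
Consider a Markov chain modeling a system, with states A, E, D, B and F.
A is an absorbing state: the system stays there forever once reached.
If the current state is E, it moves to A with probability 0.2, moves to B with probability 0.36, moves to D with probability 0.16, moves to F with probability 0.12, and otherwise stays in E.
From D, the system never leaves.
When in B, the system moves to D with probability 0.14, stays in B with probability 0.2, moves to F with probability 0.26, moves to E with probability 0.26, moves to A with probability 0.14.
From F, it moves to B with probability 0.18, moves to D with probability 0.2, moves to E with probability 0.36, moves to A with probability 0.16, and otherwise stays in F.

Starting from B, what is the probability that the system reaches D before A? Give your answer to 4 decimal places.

Let h(s) be the probability of absorption at D starting from transient state s. Then h(D) = 1 and h(A) = 0. By first-step analysis:
h(E) = 0.2·0 + 0.16·h(E) + 0.16·1 + 0.36·h(B) + 0.12·h(F)
h(B) = 0.14·0 + 0.26·h(E) + 0.14·1 + 0.2·h(B) + 0.26·h(F)
h(F) = 0.16·0 + 0.36·h(E) + 0.2·1 + 0.18·h(B) + 0.1·h(F)
Solving: h(E) = 0.4763, h(B) = 0.4962, h(F) = 0.5120.
Starting from B, the probability is 0.4962.

0.4962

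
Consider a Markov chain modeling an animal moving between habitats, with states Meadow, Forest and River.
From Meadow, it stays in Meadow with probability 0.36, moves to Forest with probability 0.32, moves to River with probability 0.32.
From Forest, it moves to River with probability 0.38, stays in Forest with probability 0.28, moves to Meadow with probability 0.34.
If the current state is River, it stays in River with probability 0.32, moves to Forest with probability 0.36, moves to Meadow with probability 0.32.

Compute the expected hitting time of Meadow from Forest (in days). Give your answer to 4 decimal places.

Let t(s) be the expected number of days to first reach Meadow from state s, with t(Meadow) = 0. Conditioning on the first day:
t(Forest) = 1 + 0.28·t(Forest) + 0.38·t(River)
t(River) = 1 + 0.36·t(Forest) + 0.32·t(River)
Solving: t(Forest) = 3.0045, t(River) = 3.0612.
Expected days from Forest to Meadow: 3.0045.

3.0045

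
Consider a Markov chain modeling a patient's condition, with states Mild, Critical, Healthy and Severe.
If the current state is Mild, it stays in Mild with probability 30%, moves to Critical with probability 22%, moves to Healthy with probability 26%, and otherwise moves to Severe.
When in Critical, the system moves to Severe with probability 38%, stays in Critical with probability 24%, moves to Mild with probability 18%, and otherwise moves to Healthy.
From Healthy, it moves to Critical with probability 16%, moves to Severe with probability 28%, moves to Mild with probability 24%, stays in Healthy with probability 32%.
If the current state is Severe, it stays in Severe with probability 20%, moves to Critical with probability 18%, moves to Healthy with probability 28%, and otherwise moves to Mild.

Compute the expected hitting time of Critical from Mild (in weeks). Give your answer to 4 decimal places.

Let t(s) be the expected number of weeks to first reach Critical from state s, with t(Critical) = 0. Conditioning on the first week:
t(Mild) = 1 + 0.3·t(Mild) + 0.26·t(Healthy) + 0.22·t(Severe)
t(Healthy) = 1 + 0.24·t(Mild) + 0.32·t(Healthy) + 0.28·t(Severe)
t(Severe) = 1 + 0.34·t(Mild) + 0.28·t(Healthy) + 0.2·t(Severe)
Solving: t(Mild) = 5.1595, t(Healthy) = 5.5022, t(Severe) = 5.3685.
Expected weeks from Mild to Critical: 5.1595.

5.1595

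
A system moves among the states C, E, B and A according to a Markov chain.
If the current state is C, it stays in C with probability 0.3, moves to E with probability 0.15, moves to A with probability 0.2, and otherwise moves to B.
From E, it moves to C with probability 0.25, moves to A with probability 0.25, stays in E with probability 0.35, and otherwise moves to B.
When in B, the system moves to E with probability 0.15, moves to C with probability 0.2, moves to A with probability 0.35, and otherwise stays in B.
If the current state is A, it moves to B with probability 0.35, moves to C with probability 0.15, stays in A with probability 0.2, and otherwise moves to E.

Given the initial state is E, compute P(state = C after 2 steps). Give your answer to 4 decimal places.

0.2300

Propagate the distribution vector 2 steps from E.
After 0 steps: (0.0000, 1.0000, 0.0000, 0.0000)
After 1 step: (0.2500, 0.3500, 0.1500, 0.2500)
After 2 steps: (0.2300, 0.2575, 0.2725, 0.2400)
P(in C after 2 steps) = 0.2300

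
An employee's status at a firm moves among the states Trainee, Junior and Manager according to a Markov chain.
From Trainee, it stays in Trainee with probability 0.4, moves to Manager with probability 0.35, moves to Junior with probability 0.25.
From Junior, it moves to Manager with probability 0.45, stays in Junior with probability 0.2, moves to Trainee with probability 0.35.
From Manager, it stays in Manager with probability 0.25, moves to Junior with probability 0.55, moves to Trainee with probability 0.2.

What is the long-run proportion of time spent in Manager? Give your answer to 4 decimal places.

0.3489

Let the stationary distribution be π with π = πP and π_1 + π_2 + π_3 = 1.
π_1 = 0.4·π_1 + 0.35·π_2 + 0.2·π_3
π_2 = 0.25·π_1 + 0.2·π_2 + 0.55·π_3
Solving with the normalization constraint gives π = (0.3133, 0.3378, 0.3489).
So the stationary probability of Manager is 0.3489.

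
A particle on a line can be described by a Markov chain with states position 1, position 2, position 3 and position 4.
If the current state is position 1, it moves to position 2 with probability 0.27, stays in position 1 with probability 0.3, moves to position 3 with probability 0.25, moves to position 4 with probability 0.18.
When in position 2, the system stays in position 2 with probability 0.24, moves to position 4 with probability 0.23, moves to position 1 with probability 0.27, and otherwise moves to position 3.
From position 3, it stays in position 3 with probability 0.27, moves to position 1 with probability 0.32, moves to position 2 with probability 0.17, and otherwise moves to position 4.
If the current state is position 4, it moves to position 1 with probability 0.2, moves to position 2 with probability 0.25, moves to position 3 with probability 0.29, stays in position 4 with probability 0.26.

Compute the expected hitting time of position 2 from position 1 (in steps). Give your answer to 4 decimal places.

4.1777

Let t(s) be the expected number of steps to first reach position 2 from state s, with t(position 2) = 0. Conditioning on the first step:
t(position 1) = 1 + 0.3·t(position 1) + 0.25·t(position 3) + 0.18·t(position 4)
t(position 3) = 1 + 0.32·t(position 1) + 0.27·t(position 3) + 0.24·t(position 4)
t(position 4) = 1 + 0.2·t(position 1) + 0.29·t(position 3) + 0.26·t(position 4)
Solving: t(position 1) = 4.1777, t(position 3) = 4.6108, t(position 4) = 4.2874.
Expected steps from position 1 to position 2: 4.1777.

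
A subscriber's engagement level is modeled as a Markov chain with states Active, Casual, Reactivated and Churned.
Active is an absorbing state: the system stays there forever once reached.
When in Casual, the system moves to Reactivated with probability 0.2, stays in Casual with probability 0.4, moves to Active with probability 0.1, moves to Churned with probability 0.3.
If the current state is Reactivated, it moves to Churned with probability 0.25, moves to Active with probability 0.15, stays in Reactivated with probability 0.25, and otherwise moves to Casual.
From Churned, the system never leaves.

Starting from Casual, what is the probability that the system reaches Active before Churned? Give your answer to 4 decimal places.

0.2763

Let h(s) be the probability of absorption at Active starting from transient state s. Then h(Active) = 1 and h(Churned) = 0. By first-step analysis:
h(Casual) = 0.1·1 + 0.4·h(Casual) + 0.2·h(Reactivated) + 0.3·0
h(Reactivated) = 0.15·1 + 0.35·h(Casual) + 0.25·h(Reactivated) + 0.25·0
Solving: h(Casual) = 0.2763, h(Reactivated) = 0.3289.
Starting from Casual, the probability is 0.2763.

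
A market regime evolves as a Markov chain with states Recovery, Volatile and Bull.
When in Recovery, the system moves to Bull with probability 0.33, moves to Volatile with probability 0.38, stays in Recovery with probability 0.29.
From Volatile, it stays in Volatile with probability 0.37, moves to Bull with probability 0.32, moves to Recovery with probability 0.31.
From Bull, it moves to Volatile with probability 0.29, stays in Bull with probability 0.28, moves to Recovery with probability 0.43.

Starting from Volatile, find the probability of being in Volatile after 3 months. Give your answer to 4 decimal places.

0.3486

Propagate the distribution vector 3 months from Volatile.
After 0 months: (0.0000, 1.0000, 0.0000)
After 1 month: (0.3100, 0.3700, 0.3200)
After 2 months: (0.3422, 0.3475, 0.3103)
After 3 months: (0.3404, 0.3486, 0.3110)
P(in Volatile after 3 months) = 0.3486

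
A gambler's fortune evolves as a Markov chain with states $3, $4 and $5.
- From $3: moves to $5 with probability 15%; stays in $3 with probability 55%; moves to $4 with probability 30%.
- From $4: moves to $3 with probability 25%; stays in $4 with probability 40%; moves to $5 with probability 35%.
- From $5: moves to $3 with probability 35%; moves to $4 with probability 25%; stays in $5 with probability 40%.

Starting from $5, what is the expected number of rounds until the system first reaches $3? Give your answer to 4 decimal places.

3.1193

Let t(s) be the expected number of rounds to first reach $3 from state s, with t($3) = 0. Conditioning on the first round:
t($4) = 1 + 0.4·t($4) + 0.35·t($5)
t($5) = 1 + 0.25·t($4) + 0.4·t($5)
Solving: t($4) = 3.4862, t($5) = 3.1193.
Expected rounds from $5 to $3: 3.1193.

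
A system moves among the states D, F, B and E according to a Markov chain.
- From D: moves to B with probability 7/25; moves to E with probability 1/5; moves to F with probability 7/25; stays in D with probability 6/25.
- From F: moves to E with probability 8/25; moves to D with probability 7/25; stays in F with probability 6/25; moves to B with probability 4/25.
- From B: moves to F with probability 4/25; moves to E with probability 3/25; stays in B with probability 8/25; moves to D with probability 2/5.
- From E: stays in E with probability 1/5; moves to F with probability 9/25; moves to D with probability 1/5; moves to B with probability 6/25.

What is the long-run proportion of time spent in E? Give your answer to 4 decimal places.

0.2107

Let the stationary distribution be π with π = πP and π_1 + π_2 + π_3 + π_4 = 1.
π_1 = 0.24·π_1 + 0.28·π_2 + 0.4·π_3 + 0.2·π_4
π_2 = 0.28·π_1 + 0.24·π_2 + 0.16·π_3 + 0.36·π_4
π_3 = 0.28·π_1 + 0.16·π_2 + 0.32·π_3 + 0.24·π_4
Solving with the normalization constraint gives π = (0.2820, 0.2565, 0.2508, 0.2107).
So the stationary probability of E is 0.2107.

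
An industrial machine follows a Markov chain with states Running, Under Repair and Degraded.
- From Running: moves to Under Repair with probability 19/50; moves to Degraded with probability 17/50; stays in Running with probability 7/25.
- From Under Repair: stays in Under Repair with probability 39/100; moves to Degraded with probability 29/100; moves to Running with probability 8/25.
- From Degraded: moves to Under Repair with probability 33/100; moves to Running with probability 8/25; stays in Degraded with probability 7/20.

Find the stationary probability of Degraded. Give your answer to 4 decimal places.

0.3249

Let the stationary distribution be π with π = πP and π_1 + π_2 + π_3 = 1.
π_1 = 0.28·π_1 + 0.32·π_2 + 0.32·π_3
π_2 = 0.38·π_1 + 0.39·π_2 + 0.33·π_3
Solving with the normalization constraint gives π = (0.3077, 0.3674, 0.3249).
So the stationary probability of Degraded is 0.3249.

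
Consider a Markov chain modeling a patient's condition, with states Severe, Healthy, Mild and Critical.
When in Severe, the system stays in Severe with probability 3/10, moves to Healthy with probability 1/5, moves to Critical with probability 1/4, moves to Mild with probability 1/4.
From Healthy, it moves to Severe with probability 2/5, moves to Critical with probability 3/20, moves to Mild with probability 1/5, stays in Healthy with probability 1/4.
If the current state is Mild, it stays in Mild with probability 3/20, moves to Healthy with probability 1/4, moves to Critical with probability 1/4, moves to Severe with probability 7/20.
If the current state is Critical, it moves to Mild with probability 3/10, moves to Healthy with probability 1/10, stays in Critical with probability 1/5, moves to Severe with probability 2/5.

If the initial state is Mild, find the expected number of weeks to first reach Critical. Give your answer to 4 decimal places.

Let t(s) be the expected number of weeks to first reach Critical from state s, with t(Critical) = 0. Conditioning on the first week:
t(Severe) = 1 + 0.3·t(Severe) + 0.2·t(Healthy) + 0.25·t(Mild)
t(Healthy) = 1 + 0.4·t(Severe) + 0.25·t(Healthy) + 0.2·t(Mild)
t(Mild) = 1 + 0.35·t(Severe) + 0.25·t(Healthy) + 0.15·t(Mild)
Solving: t(Severe) = 4.3897, t(Healthy) = 4.8507, t(Mild) = 4.4107.
Expected weeks from Mild to Critical: 4.4107.

4.4107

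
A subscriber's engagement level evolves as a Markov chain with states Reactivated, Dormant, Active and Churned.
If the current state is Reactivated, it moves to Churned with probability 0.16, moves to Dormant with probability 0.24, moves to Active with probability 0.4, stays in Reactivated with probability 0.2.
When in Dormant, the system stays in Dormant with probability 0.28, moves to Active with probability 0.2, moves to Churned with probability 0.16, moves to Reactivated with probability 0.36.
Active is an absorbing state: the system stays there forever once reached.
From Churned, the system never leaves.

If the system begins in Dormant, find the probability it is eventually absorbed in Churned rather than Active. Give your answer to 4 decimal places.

0.3791

Let h(s) be the probability of absorption at Churned starting from transient state s. Then h(Churned) = 1 and h(Active) = 0. By first-step analysis:
h(Reactivated) = 0.2·h(Reactivated) + 0.24·h(Dormant) + 0.4·0 + 0.16·1
h(Dormant) = 0.36·h(Reactivated) + 0.28·h(Dormant) + 0.2·0 + 0.16·1
Solving: h(Reactivated) = 0.3137, h(Dormant) = 0.3791.
Starting from Dormant, the probability is 0.3791.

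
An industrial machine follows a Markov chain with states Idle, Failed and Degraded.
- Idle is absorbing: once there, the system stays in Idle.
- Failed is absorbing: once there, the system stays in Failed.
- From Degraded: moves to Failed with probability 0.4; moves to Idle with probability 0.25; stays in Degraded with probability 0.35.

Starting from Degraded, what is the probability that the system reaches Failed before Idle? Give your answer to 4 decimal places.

0.6154

Let h(s) be the probability of absorption at Failed starting from transient state s. Then h(Failed) = 1 and h(Idle) = 0. By first-step analysis:
h(Degraded) = 0.25·0 + 0.4·1 + 0.35·h(Degraded)
Solving: h(Degraded) = 0.6154.
Starting from Degraded, the probability is 0.6154.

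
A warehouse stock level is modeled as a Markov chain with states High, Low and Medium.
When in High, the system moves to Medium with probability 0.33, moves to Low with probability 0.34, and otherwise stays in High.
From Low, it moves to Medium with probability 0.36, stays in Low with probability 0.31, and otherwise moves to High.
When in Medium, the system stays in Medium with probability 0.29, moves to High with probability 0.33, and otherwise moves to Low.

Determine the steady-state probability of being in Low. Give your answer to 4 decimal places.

Let the stationary distribution be π with π = πP and π_1 + π_2 + π_3 = 1.
π_1 = 0.33·π_1 + 0.33·π_2 + 0.33·π_3
π_2 = 0.34·π_1 + 0.31·π_2 + 0.38·π_3
Solving with the normalization constraint gives π = (0.3300, 0.3428, 0.3272).
So the stationary probability of Low is 0.3428.

0.3428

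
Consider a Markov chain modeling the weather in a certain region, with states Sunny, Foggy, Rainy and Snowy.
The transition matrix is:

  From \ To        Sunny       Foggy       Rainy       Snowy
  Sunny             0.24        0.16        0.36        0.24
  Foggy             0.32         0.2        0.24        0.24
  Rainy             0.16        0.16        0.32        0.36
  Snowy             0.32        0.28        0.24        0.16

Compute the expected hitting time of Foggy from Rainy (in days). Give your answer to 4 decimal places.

5.1724

Let t(s) be the expected number of days to first reach Foggy from state s, with t(Foggy) = 0. Conditioning on the first day:
t(Sunny) = 1 + 0.24·t(Sunny) + 0.36·t(Rainy) + 0.24·t(Snowy)
t(Rainy) = 1 + 0.16·t(Sunny) + 0.32·t(Rainy) + 0.36·t(Snowy)
t(Snowy) = 1 + 0.32·t(Sunny) + 0.24·t(Rainy) + 0.16·t(Snowy)
Solving: t(Sunny) = 5.2387, t(Rainy) = 5.1724, t(Snowy) = 4.6640.
Expected days from Rainy to Foggy: 5.1724.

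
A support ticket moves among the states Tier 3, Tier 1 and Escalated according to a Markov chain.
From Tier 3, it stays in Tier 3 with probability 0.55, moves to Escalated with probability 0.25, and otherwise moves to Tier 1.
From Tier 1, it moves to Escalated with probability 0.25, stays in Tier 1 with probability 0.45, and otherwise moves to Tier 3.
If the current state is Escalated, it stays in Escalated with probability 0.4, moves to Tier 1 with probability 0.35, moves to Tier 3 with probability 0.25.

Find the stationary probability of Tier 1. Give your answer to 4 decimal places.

Let the stationary distribution be π with π = πP and π_1 + π_2 + π_3 = 1.
π_1 = 0.55·π_1 + 0.3·π_2 + 0.25·π_3
π_2 = 0.2·π_1 + 0.45·π_2 + 0.35·π_3
Solving with the normalization constraint gives π = (0.3804, 0.3255, 0.2941).
So the stationary probability of Tier 1 is 0.3255.

0.3255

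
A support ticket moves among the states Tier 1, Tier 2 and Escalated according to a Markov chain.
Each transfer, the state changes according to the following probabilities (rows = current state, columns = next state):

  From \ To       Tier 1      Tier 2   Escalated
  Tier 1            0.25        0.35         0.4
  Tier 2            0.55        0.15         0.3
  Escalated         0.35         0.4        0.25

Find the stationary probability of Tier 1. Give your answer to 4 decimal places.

Let the stationary distribution be π with π = πP and π_1 + π_2 + π_3 = 1.
π_1 = 0.25·π_1 + 0.55·π_2 + 0.35·π_3
π_2 = 0.35·π_1 + 0.15·π_2 + 0.4·π_3
Solving with the normalization constraint gives π = (0.3736, 0.3051, 0.3213).
So the stationary probability of Tier 1 is 0.3736.

0.3736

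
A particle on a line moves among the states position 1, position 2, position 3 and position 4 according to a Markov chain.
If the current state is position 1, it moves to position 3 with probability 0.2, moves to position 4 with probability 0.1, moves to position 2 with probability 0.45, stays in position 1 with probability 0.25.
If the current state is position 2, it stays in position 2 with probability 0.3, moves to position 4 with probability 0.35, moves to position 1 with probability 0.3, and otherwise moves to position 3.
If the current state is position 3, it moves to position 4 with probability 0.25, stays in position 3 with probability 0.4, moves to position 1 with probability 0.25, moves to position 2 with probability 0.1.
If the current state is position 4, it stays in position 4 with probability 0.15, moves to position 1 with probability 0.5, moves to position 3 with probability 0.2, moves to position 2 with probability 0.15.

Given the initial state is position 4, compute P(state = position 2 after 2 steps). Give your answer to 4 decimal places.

Propagate the distribution vector 2 steps from position 4.
After 0 steps: (0.0000, 0.0000, 0.0000, 1.0000)
After 1 step: (0.5000, 0.1500, 0.2000, 0.1500)
After 2 steps: (0.2950, 0.3125, 0.2175, 0.1750)
P(in position 2 after 2 steps) = 0.3125

0.3125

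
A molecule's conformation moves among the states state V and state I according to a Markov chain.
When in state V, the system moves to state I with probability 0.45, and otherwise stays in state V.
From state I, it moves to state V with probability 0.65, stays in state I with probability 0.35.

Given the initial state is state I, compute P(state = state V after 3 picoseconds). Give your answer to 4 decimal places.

0.5915

Propagate the distribution vector 3 picoseconds from state I.
After 0 picoseconds: (0.0000, 1.0000)
After 1 picosecond: (0.6500, 0.3500)
After 2 picoseconds: (0.5850, 0.4150)
After 3 picoseconds: (0.5915, 0.4085)
P(in state V after 3 picoseconds) = 0.5915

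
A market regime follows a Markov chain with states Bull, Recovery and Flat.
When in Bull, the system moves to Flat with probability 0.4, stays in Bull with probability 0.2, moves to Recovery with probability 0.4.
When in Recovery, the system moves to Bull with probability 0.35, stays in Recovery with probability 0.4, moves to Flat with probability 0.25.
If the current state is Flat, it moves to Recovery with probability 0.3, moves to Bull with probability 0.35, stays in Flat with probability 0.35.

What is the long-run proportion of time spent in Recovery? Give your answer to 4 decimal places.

0.3671

Let the stationary distribution be π with π = πP and π_1 + π_2 + π_3 = 1.
π_1 = 0.2·π_1 + 0.35·π_2 + 0.35·π_3
π_2 = 0.4·π_1 + 0.4·π_2 + 0.3·π_3
Solving with the normalization constraint gives π = (0.3043, 0.3671, 0.3285).
So the stationary probability of Recovery is 0.3671.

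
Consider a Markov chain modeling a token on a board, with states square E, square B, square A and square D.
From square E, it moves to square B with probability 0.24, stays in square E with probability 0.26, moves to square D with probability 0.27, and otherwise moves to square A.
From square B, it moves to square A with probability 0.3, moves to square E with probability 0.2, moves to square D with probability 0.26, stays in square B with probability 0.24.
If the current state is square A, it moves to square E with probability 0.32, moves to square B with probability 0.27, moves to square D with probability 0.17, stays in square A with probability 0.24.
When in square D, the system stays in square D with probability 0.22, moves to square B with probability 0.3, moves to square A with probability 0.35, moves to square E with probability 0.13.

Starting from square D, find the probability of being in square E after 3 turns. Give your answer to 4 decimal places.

0.2323

Propagate the distribution vector 3 turns from square D.
After 0 turns: (0.0000, 0.0000, 0.0000, 1.0000)
After 1 turn: (0.1300, 0.3000, 0.3500, 0.2200)
After 2 turns: (0.2344, 0.2637, 0.2809, 0.2210)
After 3 turns: (0.2323, 0.2617, 0.2778, 0.2282)
P(in square E after 3 turns) = 0.2323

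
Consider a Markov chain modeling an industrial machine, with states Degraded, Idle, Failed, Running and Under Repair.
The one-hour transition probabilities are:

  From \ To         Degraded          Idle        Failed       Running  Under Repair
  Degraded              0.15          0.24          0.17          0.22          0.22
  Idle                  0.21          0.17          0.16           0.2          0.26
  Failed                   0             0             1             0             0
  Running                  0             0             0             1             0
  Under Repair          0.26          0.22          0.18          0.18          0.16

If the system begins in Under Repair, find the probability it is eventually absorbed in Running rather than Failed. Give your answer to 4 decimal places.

Let h(s) be the probability of absorption at Running starting from transient state s. Then h(Running) = 1 and h(Failed) = 0. By first-step analysis:
h(Degraded) = 0.15·h(Degraded) + 0.24·h(Idle) + 0.17·0 + 0.22·1 + 0.22·h(Under Repair)
h(Idle) = 0.21·h(Degraded) + 0.17·h(Idle) + 0.16·0 + 0.2·1 + 0.26·h(Under Repair)
h(Under Repair) = 0.26·h(Degraded) + 0.22·h(Idle) + 0.18·0 + 0.18·1 + 0.16·h(Under Repair)
Solving: h(Degraded) = 0.5491, h(Idle) = 0.5450, h(Under Repair) = 0.5270.
Starting from Under Repair, the probability is 0.5270.

0.5270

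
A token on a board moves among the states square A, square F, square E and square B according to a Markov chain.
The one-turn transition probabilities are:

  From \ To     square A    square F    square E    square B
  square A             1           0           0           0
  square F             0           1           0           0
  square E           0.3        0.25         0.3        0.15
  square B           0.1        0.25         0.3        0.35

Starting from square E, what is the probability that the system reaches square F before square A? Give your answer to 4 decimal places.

0.4878

Let h(s) be the probability of absorption at square F starting from transient state s. Then h(square F) = 1 and h(square A) = 0. By first-step analysis:
h(square E) = 0.3·0 + 0.25·1 + 0.3·h(square E) + 0.15·h(square B)
h(square B) = 0.1·0 + 0.25·1 + 0.3·h(square E) + 0.35·h(square B)
Solving: h(square E) = 0.4878, h(square B) = 0.6098.
Starting from square E, the probability is 0.4878.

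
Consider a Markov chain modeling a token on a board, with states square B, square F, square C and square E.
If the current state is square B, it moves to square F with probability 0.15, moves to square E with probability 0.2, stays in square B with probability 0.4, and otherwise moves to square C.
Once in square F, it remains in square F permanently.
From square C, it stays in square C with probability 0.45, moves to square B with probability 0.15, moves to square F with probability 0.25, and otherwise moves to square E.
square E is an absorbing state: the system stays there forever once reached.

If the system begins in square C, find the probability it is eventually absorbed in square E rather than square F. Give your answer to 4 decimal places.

0.4103

Let h(s) be the probability of absorption at square E starting from transient state s. Then h(square E) = 1 and h(square F) = 0. By first-step analysis:
h(square B) = 0.4·h(square B) + 0.15·0 + 0.25·h(square C) + 0.2·1
h(square C) = 0.15·h(square B) + 0.25·0 + 0.45·h(square C) + 0.15·1
Solving: h(square B) = 0.5043, h(square C) = 0.4103.
Starting from square C, the probability is 0.4103.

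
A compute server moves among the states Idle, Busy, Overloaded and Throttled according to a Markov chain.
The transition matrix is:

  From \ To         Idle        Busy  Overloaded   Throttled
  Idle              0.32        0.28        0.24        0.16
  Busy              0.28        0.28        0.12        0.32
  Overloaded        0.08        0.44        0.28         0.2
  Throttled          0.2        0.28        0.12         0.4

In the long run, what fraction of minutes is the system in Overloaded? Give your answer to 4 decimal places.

Let the stationary distribution be π with π = πP and π_1 + π_2 + π_3 + π_4 = 1.
π_1 = 0.32·π_1 + 0.28·π_2 + 0.08·π_3 + 0.2·π_4
π_2 = 0.28·π_1 + 0.28·π_2 + 0.44·π_3 + 0.28·π_4
π_3 = 0.24·π_1 + 0.12·π_2 + 0.28·π_3 + 0.12·π_4
Solving with the normalization constraint gives π = (0.2313, 0.3081, 0.1759, 0.2847).
So the stationary probability of Overloaded is 0.1759.

0.1759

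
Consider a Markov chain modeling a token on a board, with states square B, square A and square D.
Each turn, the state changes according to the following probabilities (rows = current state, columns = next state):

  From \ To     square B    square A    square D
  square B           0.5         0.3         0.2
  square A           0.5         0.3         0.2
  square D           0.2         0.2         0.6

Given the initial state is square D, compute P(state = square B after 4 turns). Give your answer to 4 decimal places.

Propagate the distribution vector 4 turns from square D.
After 0 turns: (0.0000, 0.0000, 1.0000)
After 1 turn: (0.2000, 0.2000, 0.6000)
After 2 turns: (0.3200, 0.2400, 0.4400)
After 3 turns: (0.3680, 0.2560, 0.3760)
After 4 turns: (0.3872, 0.2624, 0.3504)
P(in square B after 4 turns) = 0.3872

0.3872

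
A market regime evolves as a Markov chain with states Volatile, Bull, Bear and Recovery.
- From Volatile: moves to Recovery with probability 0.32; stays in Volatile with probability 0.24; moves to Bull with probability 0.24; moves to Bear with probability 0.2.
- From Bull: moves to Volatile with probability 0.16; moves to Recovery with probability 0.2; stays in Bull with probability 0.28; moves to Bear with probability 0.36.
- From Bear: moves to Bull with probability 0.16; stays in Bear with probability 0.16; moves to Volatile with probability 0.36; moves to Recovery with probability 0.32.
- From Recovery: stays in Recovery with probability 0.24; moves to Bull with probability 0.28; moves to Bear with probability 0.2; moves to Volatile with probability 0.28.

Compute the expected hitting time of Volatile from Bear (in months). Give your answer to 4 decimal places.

Let t(s) be the expected number of months to first reach Volatile from state s, with t(Volatile) = 0. Conditioning on the first month:
t(Bull) = 1 + 0.28·t(Bull) + 0.36·t(Bear) + 0.2·t(Recovery)
t(Bear) = 1 + 0.16·t(Bull) + 0.16·t(Bear) + 0.32·t(Recovery)
t(Recovery) = 1 + 0.28·t(Bull) + 0.2·t(Bear) + 0.24·t(Recovery)
Solving: t(Bull) = 4.1226, t(Bear) = 3.3960, t(Recovery) = 3.7283.
Expected months from Bear to Volatile: 3.3960.

3.3960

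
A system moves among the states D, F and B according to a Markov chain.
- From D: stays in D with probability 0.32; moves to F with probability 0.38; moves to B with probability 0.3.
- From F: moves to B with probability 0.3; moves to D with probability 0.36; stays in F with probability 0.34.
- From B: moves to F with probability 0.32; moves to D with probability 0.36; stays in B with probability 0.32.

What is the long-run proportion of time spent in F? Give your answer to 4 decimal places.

0.3477

Let the stationary distribution be π with π = πP and π_1 + π_2 + π_3 = 1.
π_1 = 0.32·π_1 + 0.36·π_2 + 0.36·π_3
π_2 = 0.38·π_1 + 0.34·π_2 + 0.32·π_3
Solving with the normalization constraint gives π = (0.3462, 0.3477, 0.3061).
So the stationary probability of F is 0.3477.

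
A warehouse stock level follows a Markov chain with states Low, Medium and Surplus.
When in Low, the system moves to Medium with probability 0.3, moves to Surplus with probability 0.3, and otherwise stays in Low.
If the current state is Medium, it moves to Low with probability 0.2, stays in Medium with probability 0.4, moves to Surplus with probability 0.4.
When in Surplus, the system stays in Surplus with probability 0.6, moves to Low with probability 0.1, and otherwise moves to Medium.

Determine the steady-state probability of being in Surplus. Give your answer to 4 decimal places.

Let the stationary distribution be π with π = πP and π_1 + π_2 + π_3 = 1.
π_1 = 0.4·π_1 + 0.2·π_2 + 0.1·π_3
π_2 = 0.3·π_1 + 0.4·π_2 + 0.3·π_3
Solving with the normalization constraint gives π = (0.1905, 0.3333, 0.4762).
So the stationary probability of Surplus is 0.4762.

0.4762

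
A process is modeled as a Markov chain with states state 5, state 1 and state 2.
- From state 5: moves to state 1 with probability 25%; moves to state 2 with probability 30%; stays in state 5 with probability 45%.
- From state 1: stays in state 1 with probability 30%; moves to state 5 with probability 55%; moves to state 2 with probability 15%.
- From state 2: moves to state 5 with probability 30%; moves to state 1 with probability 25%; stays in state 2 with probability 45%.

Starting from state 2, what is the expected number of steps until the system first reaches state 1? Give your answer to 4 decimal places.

Let t(s) be the expected number of steps to first reach state 1 from state s, with t(state 1) = 0. Conditioning on the first step:
t(state 5) = 1 + 0.45·t(state 5) + 0.3·t(state 2)
t(state 2) = 1 + 0.3·t(state 5) + 0.45·t(state 2)
Solving: t(state 5) = 4.0000, t(state 2) = 4.0000.
Expected steps from state 2 to state 1: 4.0000.

4.0000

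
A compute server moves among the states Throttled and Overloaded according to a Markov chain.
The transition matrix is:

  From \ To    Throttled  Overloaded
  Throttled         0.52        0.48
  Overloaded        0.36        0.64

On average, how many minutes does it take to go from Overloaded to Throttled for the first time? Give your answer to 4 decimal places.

Let t(s) be the expected number of minutes to first reach Throttled from state s, with t(Throttled) = 0. Conditioning on the first minute:
t(Overloaded) = 1 + 0.64·t(Overloaded)
Solving: t(Overloaded) = 2.7778.
Expected minutes from Overloaded to Throttled: 2.7778.

2.7778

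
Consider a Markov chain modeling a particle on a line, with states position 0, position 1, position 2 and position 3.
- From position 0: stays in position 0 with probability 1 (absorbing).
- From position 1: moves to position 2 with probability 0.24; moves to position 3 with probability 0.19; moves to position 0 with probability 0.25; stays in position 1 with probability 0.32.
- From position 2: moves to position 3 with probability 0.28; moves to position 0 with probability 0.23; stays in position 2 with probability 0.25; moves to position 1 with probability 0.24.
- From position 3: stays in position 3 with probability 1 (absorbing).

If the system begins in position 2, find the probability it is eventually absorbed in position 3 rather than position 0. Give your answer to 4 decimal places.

Let h(s) be the probability of absorption at position 3 starting from transient state s. Then h(position 3) = 1 and h(position 0) = 0. By first-step analysis:
h(position 1) = 0.25·0 + 0.32·h(position 1) + 0.24·h(position 2) + 0.19·1
h(position 2) = 0.23·0 + 0.24·h(position 1) + 0.25·h(position 2) + 0.28·1
Solving: h(position 1) = 0.4635, h(position 2) = 0.5217.
Starting from position 2, the probability is 0.5217.

0.5217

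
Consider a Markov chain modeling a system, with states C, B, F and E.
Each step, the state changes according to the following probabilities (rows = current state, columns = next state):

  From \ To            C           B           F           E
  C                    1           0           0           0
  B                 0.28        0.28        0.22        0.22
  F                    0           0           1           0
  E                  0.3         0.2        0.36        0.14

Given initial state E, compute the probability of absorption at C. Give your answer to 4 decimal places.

Let h(s) be the probability of absorption at C starting from transient state s. Then h(C) = 1 and h(F) = 0. By first-step analysis:
h(B) = 0.28·1 + 0.28·h(B) + 0.22·0 + 0.22·h(E)
h(E) = 0.3·1 + 0.2·h(B) + 0.36·0 + 0.14·h(E)
Solving: h(B) = 0.5334, h(E) = 0.4729.
Starting from E, the probability is 0.4729.

0.4729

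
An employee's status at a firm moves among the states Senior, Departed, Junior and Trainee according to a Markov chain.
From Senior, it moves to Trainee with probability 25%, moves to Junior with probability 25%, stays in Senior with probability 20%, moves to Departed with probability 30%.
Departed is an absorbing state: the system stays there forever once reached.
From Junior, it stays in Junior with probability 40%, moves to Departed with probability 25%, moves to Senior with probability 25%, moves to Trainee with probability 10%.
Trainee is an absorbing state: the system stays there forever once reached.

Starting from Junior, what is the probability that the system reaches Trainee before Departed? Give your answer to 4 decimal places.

Let h(s) be the probability of absorption at Trainee starting from transient state s. Then h(Trainee) = 1 and h(Departed) = 0. By first-step analysis:
h(Senior) = 0.2·h(Senior) + 0.3·0 + 0.25·h(Junior) + 0.25·1
h(Junior) = 0.25·h(Senior) + 0.25·0 + 0.4·h(Junior) + 0.1·1
Solving: h(Senior) = 0.4192, h(Junior) = 0.3413.
Starting from Junior, the probability is 0.3413.

0.3413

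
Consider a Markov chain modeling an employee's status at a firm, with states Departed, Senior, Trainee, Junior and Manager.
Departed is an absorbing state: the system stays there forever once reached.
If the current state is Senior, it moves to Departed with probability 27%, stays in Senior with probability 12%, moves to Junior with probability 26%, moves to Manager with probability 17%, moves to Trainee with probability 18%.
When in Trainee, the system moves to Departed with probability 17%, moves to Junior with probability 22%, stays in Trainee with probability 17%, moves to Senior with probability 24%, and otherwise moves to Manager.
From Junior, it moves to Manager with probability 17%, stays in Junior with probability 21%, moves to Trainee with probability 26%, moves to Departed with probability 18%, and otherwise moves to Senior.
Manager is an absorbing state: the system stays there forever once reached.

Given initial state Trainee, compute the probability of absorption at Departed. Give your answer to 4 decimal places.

0.5070

Let h(s) be the probability of absorption at Departed starting from transient state s. Then h(Departed) = 1 and h(Manager) = 0. By first-step analysis:
h(Senior) = 0.27·1 + 0.12·h(Senior) + 0.18·h(Trainee) + 0.26·h(Junior) + 0.17·0
h(Trainee) = 0.17·1 + 0.24·h(Senior) + 0.17·h(Trainee) + 0.22·h(Junior) + 0.2·0
h(Junior) = 0.18·1 + 0.18·h(Senior) + 0.26·h(Trainee) + 0.21·h(Junior) + 0.17·0
Solving: h(Senior) = 0.5652, h(Trainee) = 0.5070, h(Junior) = 0.5235.
Starting from Trainee, the probability is 0.5070.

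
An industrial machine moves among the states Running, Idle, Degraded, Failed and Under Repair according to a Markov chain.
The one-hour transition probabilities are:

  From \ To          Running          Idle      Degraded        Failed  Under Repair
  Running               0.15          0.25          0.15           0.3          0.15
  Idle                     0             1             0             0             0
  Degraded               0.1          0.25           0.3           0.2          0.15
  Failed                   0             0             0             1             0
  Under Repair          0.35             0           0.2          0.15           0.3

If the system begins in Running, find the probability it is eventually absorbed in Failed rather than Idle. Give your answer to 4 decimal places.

Let h(s) be the probability of absorption at Failed starting from transient state s. Then h(Failed) = 1 and h(Idle) = 0. By first-step analysis:
h(Running) = 0.15·h(Running) + 0.25·0 + 0.15·h(Degraded) + 0.3·1 + 0.15·h(Under Repair)
h(Degraded) = 0.1·h(Running) + 0.25·0 + 0.3·h(Degraded) + 0.2·1 + 0.15·h(Under Repair)
h(Under Repair) = 0.35·h(Running) + 0.2·h(Degraded) + 0.15·1 + 0.3·h(Under Repair)
Solving: h(Running) = 0.5531, h(Degraded) = 0.5006, h(Under Repair) = 0.6339.
Starting from Running, the probability is 0.5531.

0.5531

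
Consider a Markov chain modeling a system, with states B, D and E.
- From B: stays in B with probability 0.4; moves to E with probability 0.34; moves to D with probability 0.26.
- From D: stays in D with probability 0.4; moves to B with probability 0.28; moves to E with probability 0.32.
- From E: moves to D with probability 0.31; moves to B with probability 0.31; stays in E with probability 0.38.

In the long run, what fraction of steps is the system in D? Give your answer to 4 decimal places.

Let the stationary distribution be π with π = πP and π_1 + π_2 + π_3 = 1.
π_1 = 0.4·π_1 + 0.28·π_2 + 0.31·π_3
π_2 = 0.26·π_1 + 0.4·π_2 + 0.31·π_3
Solving with the normalization constraint gives π = (0.3300, 0.3225, 0.3474).
So the stationary probability of D is 0.3225.

0.3225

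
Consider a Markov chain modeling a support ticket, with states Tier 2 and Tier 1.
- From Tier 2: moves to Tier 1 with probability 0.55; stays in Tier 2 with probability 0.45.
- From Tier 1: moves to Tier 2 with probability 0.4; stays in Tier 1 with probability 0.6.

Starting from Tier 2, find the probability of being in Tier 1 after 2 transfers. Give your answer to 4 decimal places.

0.5775

Sum over the intermediate state after 1 transfer:
P = P(Tier 2→Tier 2)·P(Tier 2→Tier 1) + P(Tier 2→Tier 1)·P(Tier 1→Tier 1)
  = 0.45×0.55 + 0.55×0.6
  = 0.2475 + 0.3300 = 0.5775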